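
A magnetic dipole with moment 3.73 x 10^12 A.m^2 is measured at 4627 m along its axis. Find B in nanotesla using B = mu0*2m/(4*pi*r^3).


m = 3.73 x 10^12 = 3730000000000 A.m^2
2m = 7460000000000 A.m^2
r^3 = 4627^3 = 99060039883
B = (4pi*10^-7) * 7460000000000 / (4*pi * 99060039883) * 1e9
= 9374512.478312 / 1244825174242.98 * 1e9
= 7530.7864 nT

7530.7864


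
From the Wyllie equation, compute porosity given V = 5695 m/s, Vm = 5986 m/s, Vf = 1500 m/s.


1/V - 1/Vm = 1/5695 - 1/5986 = 8.54e-06
1/Vf - 1/Vm = 1/1500 - 1/5986 = 0.00049961
phi = 8.54e-06 / 0.00049961 = 0.0171

0.0171


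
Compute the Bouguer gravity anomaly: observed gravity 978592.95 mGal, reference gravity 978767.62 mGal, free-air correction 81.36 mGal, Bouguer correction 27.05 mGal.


BA = g_obs - g_ref + FAC - BC
= 978592.95 - 978767.62 + 81.36 - 27.05
= -120.36 mGal

-120.36


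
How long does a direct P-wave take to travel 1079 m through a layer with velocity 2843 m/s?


t = x / V
= 1079 / 2843
= 0.3795 s

0.3795


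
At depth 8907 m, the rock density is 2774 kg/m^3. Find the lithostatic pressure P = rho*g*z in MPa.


P = rho * g * z / 1e6
= 2774 * 9.81 * 8907 / 1e6
= 242385656.58 / 1e6
= 242.3857 MPa

242.3857


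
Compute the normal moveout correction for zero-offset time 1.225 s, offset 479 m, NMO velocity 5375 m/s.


x/Vnmo = 479/5375 = 0.089116
(x/Vnmo)^2 = 0.007942
t0^2 = 1.500625
sqrt(1.500625 + 0.007942) = 1.228237
dt = 1.228237 - 1.225 = 0.003237

0.003237


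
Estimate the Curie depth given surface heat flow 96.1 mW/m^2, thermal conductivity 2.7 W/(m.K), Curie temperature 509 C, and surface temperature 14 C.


T_Curie - T_surf = 509 - 14 = 495 C
Convert q to W/m^2: 96.1 mW/m^2 = 0.0961 W/m^2
d = 495 * 2.7 / 0.0961 = 13907.39 m

13907.39


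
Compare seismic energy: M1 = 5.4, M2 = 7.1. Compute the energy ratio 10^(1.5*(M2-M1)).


M2 - M1 = 7.1 - 5.4 = 1.7
1.5 * 1.7 = 2.55
ratio = 10^2.55 = 354.81

354.81


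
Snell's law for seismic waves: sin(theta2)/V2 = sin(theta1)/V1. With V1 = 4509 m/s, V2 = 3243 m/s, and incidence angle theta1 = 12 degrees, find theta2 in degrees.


sin(theta1) = sin(12 deg) = 0.207912
sin(theta2) = V2/V1 * sin(theta1) = 3243/4509 * 0.207912 = 0.149536
theta2 = arcsin(0.149536) = 8.6 degrees

8.6


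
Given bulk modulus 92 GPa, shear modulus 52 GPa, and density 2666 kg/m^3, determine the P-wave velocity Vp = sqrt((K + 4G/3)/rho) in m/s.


First compute the effective modulus:
K + 4G/3 = 92e9 + 4*52e9/3 = 161333333333.33 Pa
Then divide by density:
161333333333.33 / 2666 = 60515128.7822 Pa/(kg/m^3)
Take the square root:
Vp = sqrt(60515128.7822) = 7779.15 m/s

7779.15


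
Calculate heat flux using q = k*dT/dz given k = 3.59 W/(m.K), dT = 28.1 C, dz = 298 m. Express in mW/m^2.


q = k * dT / dz * 1000
= 3.59 * 28.1 / 298 * 1000
= 0.33852 * 1000
= 338.5201 mW/m^2

338.5201


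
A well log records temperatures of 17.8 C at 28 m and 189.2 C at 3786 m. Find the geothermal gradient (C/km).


dT = 189.2 - 17.8 = 171.4 C
dz = 3786 - 28 = 3758 m
gradient = dT/dz * 1000 = 171.4/3758 * 1000 = 45.6094 C/km

45.6094


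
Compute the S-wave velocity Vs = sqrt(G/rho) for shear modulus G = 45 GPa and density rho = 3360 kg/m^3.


Convert G to Pa: G = 45e9 Pa
Compute G/rho = 45e9 / 3360 = 13392857.1429
Vs = sqrt(13392857.1429) = 3659.63 m/s

3659.63


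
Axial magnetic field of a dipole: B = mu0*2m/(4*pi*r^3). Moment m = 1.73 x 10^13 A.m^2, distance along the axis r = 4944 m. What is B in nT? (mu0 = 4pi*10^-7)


m = 1.73 x 10^13 = 17300000000000 A.m^2
2m = 34600000000000 A.m^2
r^3 = 4944^3 = 120846864384
B = (4pi*10^-7) * 34600000000000 / (4*pi * 120846864384) * 1e9
= 43479642.325683 / 1518606485432.55 * 1e9
= 28631.2766 nT

28631.2766


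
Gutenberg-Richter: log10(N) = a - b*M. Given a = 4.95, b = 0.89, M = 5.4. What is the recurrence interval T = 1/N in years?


log10(N) = 4.95 - 0.89*5.4 = 0.144
N = 10^0.144 = 1.393157
T = 1/N = 1/1.393157 = 0.7178 years

0.7178


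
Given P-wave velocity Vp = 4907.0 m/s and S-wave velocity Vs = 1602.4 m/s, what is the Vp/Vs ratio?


Vp/Vs = 4907.0 / 1602.4
= 3.0623

3.0623


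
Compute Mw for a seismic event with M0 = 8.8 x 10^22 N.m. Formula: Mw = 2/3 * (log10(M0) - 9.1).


log10(M0) = log10(8.8 x 10^22) = 22.9445
Mw = 2/3 * (22.9445 - 9.1)
= 2/3 * 13.8445
= 9.23

9.23


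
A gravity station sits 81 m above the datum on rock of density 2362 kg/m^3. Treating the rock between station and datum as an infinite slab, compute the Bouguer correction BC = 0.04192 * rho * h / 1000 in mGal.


BC = 0.04192 * rho * h / 1000
= 0.04192 * 2362 * 81 / 1000
= 8.0202 mGal

8.0202


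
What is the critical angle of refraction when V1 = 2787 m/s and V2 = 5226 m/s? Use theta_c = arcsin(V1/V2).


V1/V2 = 2787/5226 = 0.533295
theta_c = arcsin(0.533295) = 32.2284 degrees

32.2284


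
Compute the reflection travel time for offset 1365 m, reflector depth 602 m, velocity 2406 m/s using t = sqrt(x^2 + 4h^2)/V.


x^2 + 4h^2 = 1365^2 + 4*602^2 = 1863225 + 1449616 = 3312841
sqrt(3312841) = 1820.1211
t = 1820.1211 / 2406 = 0.7565 s

0.7565


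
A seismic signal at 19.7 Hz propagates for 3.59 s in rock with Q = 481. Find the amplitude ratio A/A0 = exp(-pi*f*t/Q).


pi*f*t/Q = pi*19.7*3.59/481 = 0.461919
A/A0 = exp(-0.461919) = 0.630074

0.630074


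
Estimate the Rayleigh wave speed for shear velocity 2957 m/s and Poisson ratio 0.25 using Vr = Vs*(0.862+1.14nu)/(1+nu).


Numerator factor = 0.862 + 1.14*0.25 = 1.147
Denominator = 1 + 0.25 = 1.25
Vr = 2957 * 1.147 / 1.25 = 2713.34 m/s

2713.34


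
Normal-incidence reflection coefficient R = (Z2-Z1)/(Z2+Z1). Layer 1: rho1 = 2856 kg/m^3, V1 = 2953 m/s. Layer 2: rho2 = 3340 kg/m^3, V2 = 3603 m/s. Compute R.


Z1 = 2856 * 2953 = 8433768
Z2 = 3340 * 3603 = 12034020
R = (12034020 - 8433768) / (12034020 + 8433768) = 3600252 / 20467788 = 0.1759

0.1759


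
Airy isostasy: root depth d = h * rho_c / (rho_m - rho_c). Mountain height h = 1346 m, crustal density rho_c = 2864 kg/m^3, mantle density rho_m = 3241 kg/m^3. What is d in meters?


rho_m - rho_c = 3241 - 2864 = 377
d = 1346 * 2864 / 377
= 3854944 / 377
= 10225.32 m

10225.32


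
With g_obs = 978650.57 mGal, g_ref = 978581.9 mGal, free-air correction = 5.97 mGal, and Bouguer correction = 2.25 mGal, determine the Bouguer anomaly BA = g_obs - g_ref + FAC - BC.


BA = g_obs - g_ref + FAC - BC
= 978650.57 - 978581.9 + 5.97 - 2.25
= 72.39 mGal

72.39


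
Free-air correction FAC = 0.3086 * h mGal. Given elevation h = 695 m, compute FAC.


FAC = 0.3086 * h
= 0.3086 * 695
= 214.477 mGal

214.477


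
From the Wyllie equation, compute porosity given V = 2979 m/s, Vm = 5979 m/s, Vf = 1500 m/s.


1/V - 1/Vm = 1/2979 - 1/5979 = 0.00016843
1/Vf - 1/Vm = 1/1500 - 1/5979 = 0.00049941
phi = 0.00016843 / 0.00049941 = 0.3373

0.3373


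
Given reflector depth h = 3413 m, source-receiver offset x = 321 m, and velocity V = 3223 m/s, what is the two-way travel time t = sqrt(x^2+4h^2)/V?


x^2 + 4h^2 = 321^2 + 4*3413^2 = 103041 + 46594276 = 46697317
sqrt(46697317) = 6833.5435
t = 6833.5435 / 3223 = 2.1202 s

2.1202


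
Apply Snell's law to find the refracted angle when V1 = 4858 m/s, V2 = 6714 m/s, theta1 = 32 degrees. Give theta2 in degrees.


sin(theta1) = sin(32 deg) = 0.529919
sin(theta2) = V2/V1 * sin(theta1) = 6714/4858 * 0.529919 = 0.732375
theta2 = arcsin(0.732375) = 47.0859 degrees

47.0859


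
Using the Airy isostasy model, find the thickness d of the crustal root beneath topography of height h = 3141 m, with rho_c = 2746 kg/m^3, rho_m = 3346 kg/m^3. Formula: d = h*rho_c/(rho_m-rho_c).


rho_m - rho_c = 3346 - 2746 = 600
d = 3141 * 2746 / 600
= 8625186 / 600
= 14375.31 m

14375.31


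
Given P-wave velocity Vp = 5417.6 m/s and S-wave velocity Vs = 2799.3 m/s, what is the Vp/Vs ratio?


Vp/Vs = 5417.6 / 2799.3
= 1.9353

1.9353


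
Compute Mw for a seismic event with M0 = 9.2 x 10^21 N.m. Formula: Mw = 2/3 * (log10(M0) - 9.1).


log10(M0) = log10(9.2 x 10^21) = 21.9638
Mw = 2/3 * (21.9638 - 9.1)
= 2/3 * 12.8638
= 8.58

8.58


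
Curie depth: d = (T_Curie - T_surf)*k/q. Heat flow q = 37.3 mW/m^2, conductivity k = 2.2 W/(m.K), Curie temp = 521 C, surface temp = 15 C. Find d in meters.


T_Curie - T_surf = 521 - 15 = 506 C
Convert q to W/m^2: 37.3 mW/m^2 = 0.0373 W/m^2
d = 506 * 2.2 / 0.0373 = 29844.5 m

29844.5


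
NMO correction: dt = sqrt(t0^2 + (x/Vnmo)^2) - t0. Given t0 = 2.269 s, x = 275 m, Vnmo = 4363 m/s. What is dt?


x/Vnmo = 275/4363 = 0.06303
(x/Vnmo)^2 = 0.003973
t0^2 = 5.148361
sqrt(5.148361 + 0.003973) = 2.269875
dt = 2.269875 - 2.269 = 0.000875

8.750000e-04


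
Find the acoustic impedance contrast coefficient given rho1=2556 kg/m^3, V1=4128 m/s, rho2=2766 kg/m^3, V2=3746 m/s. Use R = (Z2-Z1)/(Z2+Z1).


Z1 = 2556 * 4128 = 10551168
Z2 = 2766 * 3746 = 10361436
R = (10361436 - 10551168) / (10361436 + 10551168) = -189732 / 20912604 = -0.0091

-0.0091


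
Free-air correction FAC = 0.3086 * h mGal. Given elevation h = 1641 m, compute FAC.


FAC = 0.3086 * h
= 0.3086 * 1641
= 506.4126 mGal

506.4126


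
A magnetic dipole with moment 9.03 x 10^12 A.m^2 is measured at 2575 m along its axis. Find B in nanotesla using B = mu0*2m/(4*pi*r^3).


m = 9.03 x 10^12 = 9030000000000 A.m^2
2m = 18060000000000 A.m^2
r^3 = 2575^3 = 17073859375
B = (4pi*10^-7) * 18060000000000 / (4*pi * 17073859375) * 1e9
= 22694865.329533 / 214556444723.7 * 1e9
= 105775.7336 nT

105775.7336


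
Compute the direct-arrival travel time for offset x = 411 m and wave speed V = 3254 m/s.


t = x / V
= 411 / 3254
= 0.1263 s

0.1263


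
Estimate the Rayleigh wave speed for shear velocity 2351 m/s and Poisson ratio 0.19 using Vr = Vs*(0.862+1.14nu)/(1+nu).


Numerator factor = 0.862 + 1.14*0.19 = 1.0786
Denominator = 1 + 0.19 = 1.19
Vr = 2351 * 1.0786 / 1.19 = 2130.91 m/s

2130.91


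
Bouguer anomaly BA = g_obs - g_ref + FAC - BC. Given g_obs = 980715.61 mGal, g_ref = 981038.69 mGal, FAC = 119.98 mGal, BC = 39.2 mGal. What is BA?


BA = g_obs - g_ref + FAC - BC
= 980715.61 - 981038.69 + 119.98 - 39.2
= -242.3 mGal

-242.3


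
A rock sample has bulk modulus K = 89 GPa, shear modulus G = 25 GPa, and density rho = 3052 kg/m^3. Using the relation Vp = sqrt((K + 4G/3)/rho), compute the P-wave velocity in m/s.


First compute the effective modulus:
K + 4G/3 = 89e9 + 4*25e9/3 = 122333333333.33 Pa
Then divide by density:
122333333333.33 / 3052 = 40083005.6793 Pa/(kg/m^3)
Take the square root:
Vp = sqrt(40083005.6793) = 6331.11 m/s

6331.11


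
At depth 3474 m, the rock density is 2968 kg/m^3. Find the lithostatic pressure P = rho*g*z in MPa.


P = rho * g * z / 1e6
= 2968 * 9.81 * 3474 / 1e6
= 101149261.92 / 1e6
= 101.1493 MPa

101.1493


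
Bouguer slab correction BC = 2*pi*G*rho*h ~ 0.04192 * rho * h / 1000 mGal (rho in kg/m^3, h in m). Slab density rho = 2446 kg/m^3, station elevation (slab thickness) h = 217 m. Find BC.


BC = 0.04192 * rho * h / 1000
= 0.04192 * 2446 * 217 / 1000
= 22.2504 mGal

22.2504


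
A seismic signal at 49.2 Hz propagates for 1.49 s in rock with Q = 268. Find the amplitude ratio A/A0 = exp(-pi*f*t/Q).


pi*f*t/Q = pi*49.2*1.49/268 = 0.859343
A/A0 = exp(-0.859343) = 0.42344

0.42344


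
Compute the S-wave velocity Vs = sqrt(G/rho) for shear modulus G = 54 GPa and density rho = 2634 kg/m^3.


Convert G to Pa: G = 54e9 Pa
Compute G/rho = 54e9 / 2634 = 20501138.9522
Vs = sqrt(20501138.9522) = 4527.82 m/s

4527.82


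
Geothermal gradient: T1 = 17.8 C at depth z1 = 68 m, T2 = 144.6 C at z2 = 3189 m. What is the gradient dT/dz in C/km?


dT = 144.6 - 17.8 = 126.8 C
dz = 3189 - 68 = 3121 m
gradient = dT/dz * 1000 = 126.8/3121 * 1000 = 40.628 C/km

40.628


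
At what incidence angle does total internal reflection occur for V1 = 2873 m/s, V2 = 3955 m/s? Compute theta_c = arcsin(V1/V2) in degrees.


V1/V2 = 2873/3955 = 0.726422
theta_c = arcsin(0.726422) = 46.5873 degrees

46.5873


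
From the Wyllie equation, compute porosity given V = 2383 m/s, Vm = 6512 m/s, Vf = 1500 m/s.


1/V - 1/Vm = 1/2383 - 1/6512 = 0.00026608
1/Vf - 1/Vm = 1/1500 - 1/6512 = 0.0005131
phi = 0.00026608 / 0.0005131 = 0.5186

0.5186


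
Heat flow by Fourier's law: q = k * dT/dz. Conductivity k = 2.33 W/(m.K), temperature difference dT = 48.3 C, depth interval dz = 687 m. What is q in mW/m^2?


q = k * dT / dz * 1000
= 2.33 * 48.3 / 687 * 1000
= 0.163812 * 1000
= 163.8122 mW/m^2

163.8122


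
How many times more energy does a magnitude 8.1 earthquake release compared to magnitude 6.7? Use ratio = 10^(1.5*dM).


M2 - M1 = 8.1 - 6.7 = 1.4
1.5 * 1.4 = 2.1
ratio = 10^2.1 = 125.89

125.89


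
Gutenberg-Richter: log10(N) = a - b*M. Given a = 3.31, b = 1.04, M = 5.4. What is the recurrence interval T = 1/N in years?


log10(N) = 3.31 - 1.04*5.4 = -2.306
N = 10^-2.306 = 0.004943
T = 1/N = 1/0.004943 = 202.3019 years

202.3019


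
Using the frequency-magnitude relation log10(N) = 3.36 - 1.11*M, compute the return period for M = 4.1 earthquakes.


log10(N) = 3.36 - 1.11*4.1 = -1.191
N = 10^-1.191 = 0.064417
T = 1/N = 1/0.064417 = 15.5239 years

15.5239


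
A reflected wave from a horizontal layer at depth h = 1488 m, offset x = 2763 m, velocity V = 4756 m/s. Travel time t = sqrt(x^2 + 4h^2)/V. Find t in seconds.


x^2 + 4h^2 = 2763^2 + 4*1488^2 = 7634169 + 8856576 = 16490745
sqrt(16490745) = 4060.8798
t = 4060.8798 / 4756 = 0.8538 s

0.8538


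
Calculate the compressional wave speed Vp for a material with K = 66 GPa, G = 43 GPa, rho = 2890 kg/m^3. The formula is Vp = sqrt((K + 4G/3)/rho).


First compute the effective modulus:
K + 4G/3 = 66e9 + 4*43e9/3 = 123333333333.33 Pa
Then divide by density:
123333333333.33 / 2890 = 42675893.887 Pa/(kg/m^3)
Take the square root:
Vp = sqrt(42675893.887) = 6532.68 m/s

6532.68


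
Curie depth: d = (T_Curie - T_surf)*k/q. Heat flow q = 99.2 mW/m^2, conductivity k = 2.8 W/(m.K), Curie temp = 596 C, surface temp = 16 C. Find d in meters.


T_Curie - T_surf = 596 - 16 = 580 C
Convert q to W/m^2: 99.2 mW/m^2 = 0.0992 W/m^2
d = 580 * 2.8 / 0.0992 = 16370.97 m

16370.97


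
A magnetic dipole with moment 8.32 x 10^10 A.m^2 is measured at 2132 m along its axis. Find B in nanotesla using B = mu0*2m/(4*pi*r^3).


m = 8.32 x 10^10 = 83200000000 A.m^2
2m = 166400000000 A.m^2
r^3 = 2132^3 = 9690843968
B = (4pi*10^-7) * 166400000000 / (4*pi * 9690843968) * 1e9
= 209104.407023 / 121778736867.82 * 1e9
= 1717.0847 nT

1717.0847


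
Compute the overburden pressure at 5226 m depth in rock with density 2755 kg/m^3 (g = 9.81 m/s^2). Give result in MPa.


P = rho * g * z / 1e6
= 2755 * 9.81 * 5226 / 1e6
= 141240750.3 / 1e6
= 141.2408 MPa

141.2408


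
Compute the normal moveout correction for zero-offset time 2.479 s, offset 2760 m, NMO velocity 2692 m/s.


x/Vnmo = 2760/2692 = 1.02526
(x/Vnmo)^2 = 1.051158
t0^2 = 6.145441
sqrt(6.145441 + 1.051158) = 2.682648
dt = 2.682648 - 2.479 = 0.203648

0.203648


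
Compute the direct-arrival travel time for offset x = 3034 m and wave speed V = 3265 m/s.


t = x / V
= 3034 / 3265
= 0.9292 s

0.9292


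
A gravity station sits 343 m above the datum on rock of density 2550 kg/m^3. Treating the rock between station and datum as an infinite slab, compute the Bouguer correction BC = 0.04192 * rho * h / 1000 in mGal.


BC = 0.04192 * rho * h / 1000
= 0.04192 * 2550 * 343 / 1000
= 36.6653 mGal

36.6653


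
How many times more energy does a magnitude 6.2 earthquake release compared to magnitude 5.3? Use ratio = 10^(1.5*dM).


M2 - M1 = 6.2 - 5.3 = 0.9
1.5 * 0.9 = 1.35
ratio = 10^1.35 = 22.39

22.39


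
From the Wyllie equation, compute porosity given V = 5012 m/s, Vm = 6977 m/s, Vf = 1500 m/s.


1/V - 1/Vm = 1/5012 - 1/6977 = 5.619e-05
1/Vf - 1/Vm = 1/1500 - 1/6977 = 0.00052334
phi = 5.619e-05 / 0.00052334 = 0.1074

0.1074


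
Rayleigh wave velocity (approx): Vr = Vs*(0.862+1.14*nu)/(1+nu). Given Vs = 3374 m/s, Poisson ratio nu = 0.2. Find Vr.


Numerator factor = 0.862 + 1.14*0.2 = 1.09
Denominator = 1 + 0.2 = 1.2
Vr = 3374 * 1.09 / 1.2 = 3064.72 m/s

3064.72


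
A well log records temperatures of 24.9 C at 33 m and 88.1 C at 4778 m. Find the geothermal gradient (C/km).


dT = 88.1 - 24.9 = 63.2 C
dz = 4778 - 33 = 4745 m
gradient = dT/dz * 1000 = 63.2/4745 * 1000 = 13.3193 C/km

13.3193


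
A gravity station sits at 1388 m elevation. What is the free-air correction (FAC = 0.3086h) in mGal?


FAC = 0.3086 * h
= 0.3086 * 1388
= 428.3368 mGal

428.3368


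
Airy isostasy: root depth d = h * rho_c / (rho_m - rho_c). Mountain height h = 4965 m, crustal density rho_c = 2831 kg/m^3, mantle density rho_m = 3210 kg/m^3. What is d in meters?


rho_m - rho_c = 3210 - 2831 = 379
d = 4965 * 2831 / 379
= 14055915 / 379
= 37086.85 m

37086.85


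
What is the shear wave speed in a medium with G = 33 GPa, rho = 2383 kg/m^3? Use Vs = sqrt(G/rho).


Convert G to Pa: G = 33e9 Pa
Compute G/rho = 33e9 / 2383 = 13848090.642
Vs = sqrt(13848090.642) = 3721.3 m/s

3721.3


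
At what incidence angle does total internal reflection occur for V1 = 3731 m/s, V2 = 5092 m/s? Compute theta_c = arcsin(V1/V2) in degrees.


V1/V2 = 3731/5092 = 0.732718
theta_c = arcsin(0.732718) = 47.1147 degrees

47.1147


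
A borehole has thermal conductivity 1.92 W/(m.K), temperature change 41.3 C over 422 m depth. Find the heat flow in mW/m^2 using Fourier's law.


q = k * dT / dz * 1000
= 1.92 * 41.3 / 422 * 1000
= 0.187905 * 1000
= 187.9052 mW/m^2

187.9052


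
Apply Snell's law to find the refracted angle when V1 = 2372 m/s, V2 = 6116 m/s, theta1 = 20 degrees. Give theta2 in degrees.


sin(theta1) = sin(20 deg) = 0.34202
sin(theta2) = V2/V1 * sin(theta1) = 6116/2372 * 0.34202 = 0.88187
theta2 = arcsin(0.88187) = 61.8687 degrees

61.8687


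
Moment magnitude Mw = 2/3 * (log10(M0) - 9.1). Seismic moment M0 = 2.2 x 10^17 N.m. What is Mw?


log10(M0) = log10(2.2 x 10^17) = 17.3424
Mw = 2/3 * (17.3424 - 9.1)
= 2/3 * 8.2424
= 5.49

5.49


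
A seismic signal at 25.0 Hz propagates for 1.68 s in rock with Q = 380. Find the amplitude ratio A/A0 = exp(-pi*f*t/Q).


pi*f*t/Q = pi*25.0*1.68/380 = 0.347229
A/A0 = exp(-0.347229) = 0.706644

0.706644


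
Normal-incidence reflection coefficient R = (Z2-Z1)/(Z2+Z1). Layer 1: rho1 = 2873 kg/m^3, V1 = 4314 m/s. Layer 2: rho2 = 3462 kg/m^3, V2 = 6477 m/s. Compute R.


Z1 = 2873 * 4314 = 12394122
Z2 = 3462 * 6477 = 22423374
R = (22423374 - 12394122) / (22423374 + 12394122) = 10029252 / 34817496 = 0.2881

0.2881


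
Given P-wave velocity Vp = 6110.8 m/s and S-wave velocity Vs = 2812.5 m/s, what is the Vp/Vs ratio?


Vp/Vs = 6110.8 / 2812.5
= 2.1727

2.1727


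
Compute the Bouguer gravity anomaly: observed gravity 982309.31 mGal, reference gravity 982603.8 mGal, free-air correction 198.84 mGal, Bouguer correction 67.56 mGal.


BA = g_obs - g_ref + FAC - BC
= 982309.31 - 982603.8 + 198.84 - 67.56
= -163.21 mGal

-163.21


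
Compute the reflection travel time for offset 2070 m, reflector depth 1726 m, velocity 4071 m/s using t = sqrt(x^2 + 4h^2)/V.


x^2 + 4h^2 = 2070^2 + 4*1726^2 = 4284900 + 11916304 = 16201204
sqrt(16201204) = 4025.0719
t = 4025.0719 / 4071 = 0.9887 s

0.9887


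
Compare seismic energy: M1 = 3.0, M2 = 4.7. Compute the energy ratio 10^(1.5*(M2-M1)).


M2 - M1 = 4.7 - 3.0 = 1.7
1.5 * 1.7 = 2.55
ratio = 10^2.55 = 354.81

354.81


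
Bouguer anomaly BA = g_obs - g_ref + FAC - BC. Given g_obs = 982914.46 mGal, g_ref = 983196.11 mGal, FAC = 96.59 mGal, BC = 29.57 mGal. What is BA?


BA = g_obs - g_ref + FAC - BC
= 982914.46 - 983196.11 + 96.59 - 29.57
= -214.63 mGal

-214.63


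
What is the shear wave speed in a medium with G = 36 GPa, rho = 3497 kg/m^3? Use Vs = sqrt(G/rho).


Convert G to Pa: G = 36e9 Pa
Compute G/rho = 36e9 / 3497 = 10294538.1756
Vs = sqrt(10294538.1756) = 3208.51 m/s

3208.51


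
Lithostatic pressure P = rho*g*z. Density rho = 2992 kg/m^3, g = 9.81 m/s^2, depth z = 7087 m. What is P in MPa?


P = rho * g * z / 1e6
= 2992 * 9.81 * 7087 / 1e6
= 208014222.24 / 1e6
= 208.0142 MPa

208.0142


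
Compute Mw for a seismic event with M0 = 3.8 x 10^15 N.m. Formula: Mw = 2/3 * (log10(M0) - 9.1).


log10(M0) = log10(3.8 x 10^15) = 15.5798
Mw = 2/3 * (15.5798 - 9.1)
= 2/3 * 6.4798
= 4.32

4.32


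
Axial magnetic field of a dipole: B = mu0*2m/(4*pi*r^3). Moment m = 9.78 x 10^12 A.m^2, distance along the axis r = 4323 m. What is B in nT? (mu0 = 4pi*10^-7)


m = 9.78 x 10^12 = 9780000000000 A.m^2
2m = 19560000000000 A.m^2
r^3 = 4323^3 = 80789646267
B = (4pi*10^-7) * 19560000000000 / (4*pi * 80789646267) * 1e9
= 24579820.921687 / 1015232636794.1 * 1e9
= 24211.0232 nT

24211.0232


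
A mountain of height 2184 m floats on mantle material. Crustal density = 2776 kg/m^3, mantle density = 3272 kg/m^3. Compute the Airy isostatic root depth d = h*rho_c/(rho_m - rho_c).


rho_m - rho_c = 3272 - 2776 = 496
d = 2184 * 2776 / 496
= 6062784 / 496
= 12223.35 m

12223.35


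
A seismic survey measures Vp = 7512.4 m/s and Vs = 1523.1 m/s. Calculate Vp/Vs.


Vp/Vs = 7512.4 / 1523.1
= 4.9323

4.9323


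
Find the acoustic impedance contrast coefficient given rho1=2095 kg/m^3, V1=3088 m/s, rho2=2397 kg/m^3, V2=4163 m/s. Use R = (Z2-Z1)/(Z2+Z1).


Z1 = 2095 * 3088 = 6469360
Z2 = 2397 * 4163 = 9978711
R = (9978711 - 6469360) / (9978711 + 6469360) = 3509351 / 16448071 = 0.2134

0.2134


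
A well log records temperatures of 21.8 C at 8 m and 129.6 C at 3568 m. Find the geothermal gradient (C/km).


dT = 129.6 - 21.8 = 107.8 C
dz = 3568 - 8 = 3560 m
gradient = dT/dz * 1000 = 107.8/3560 * 1000 = 30.2809 C/km

30.2809


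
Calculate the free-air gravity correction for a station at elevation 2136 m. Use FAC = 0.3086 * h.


FAC = 0.3086 * h
= 0.3086 * 2136
= 659.1696 mGal

659.1696


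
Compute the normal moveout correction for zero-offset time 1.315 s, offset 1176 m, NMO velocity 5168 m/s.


x/Vnmo = 1176/5168 = 0.227554
(x/Vnmo)^2 = 0.051781
t0^2 = 1.729225
sqrt(1.729225 + 0.051781) = 1.334543
dt = 1.334543 - 1.315 = 0.019543

0.019543


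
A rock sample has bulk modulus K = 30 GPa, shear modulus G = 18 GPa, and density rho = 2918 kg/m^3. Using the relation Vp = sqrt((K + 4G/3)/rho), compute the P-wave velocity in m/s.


First compute the effective modulus:
K + 4G/3 = 30e9 + 4*18e9/3 = 54000000000.0 Pa
Then divide by density:
54000000000.0 / 2918 = 18505825.9082 Pa/(kg/m^3)
Take the square root:
Vp = sqrt(18505825.9082) = 4301.84 m/s

4301.84


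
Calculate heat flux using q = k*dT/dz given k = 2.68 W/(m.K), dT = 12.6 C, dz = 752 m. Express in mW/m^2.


q = k * dT / dz * 1000
= 2.68 * 12.6 / 752 * 1000
= 0.044904 * 1000
= 44.9043 mW/m^2

44.9043


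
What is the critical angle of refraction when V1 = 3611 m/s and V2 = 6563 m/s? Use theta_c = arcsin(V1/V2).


V1/V2 = 3611/6563 = 0.550206
theta_c = arcsin(0.550206) = 33.3811 degrees

33.3811


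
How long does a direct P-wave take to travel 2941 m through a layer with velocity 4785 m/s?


t = x / V
= 2941 / 4785
= 0.6146 s

0.6146


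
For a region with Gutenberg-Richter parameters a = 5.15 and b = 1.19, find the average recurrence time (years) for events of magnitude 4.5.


log10(N) = 5.15 - 1.19*4.5 = -0.205
N = 10^-0.205 = 0.623735
T = 1/N = 1/0.623735 = 1.6032 years

1.6032


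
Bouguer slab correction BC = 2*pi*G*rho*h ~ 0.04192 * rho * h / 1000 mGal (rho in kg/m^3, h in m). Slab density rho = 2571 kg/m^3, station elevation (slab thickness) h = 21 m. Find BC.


BC = 0.04192 * rho * h / 1000
= 0.04192 * 2571 * 21 / 1000
= 2.2633 mGal

2.2633


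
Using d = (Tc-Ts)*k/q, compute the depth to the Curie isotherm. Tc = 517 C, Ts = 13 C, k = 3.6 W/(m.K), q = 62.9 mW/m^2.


T_Curie - T_surf = 517 - 13 = 504 C
Convert q to W/m^2: 62.9 mW/m^2 = 0.0629 W/m^2
d = 504 * 3.6 / 0.0629 = 28845.79 m

28845.79


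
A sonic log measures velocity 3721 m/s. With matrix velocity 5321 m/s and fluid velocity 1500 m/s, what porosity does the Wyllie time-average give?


1/V - 1/Vm = 1/3721 - 1/5321 = 8.081e-05
1/Vf - 1/Vm = 1/1500 - 1/5321 = 0.00047873
phi = 8.081e-05 / 0.00047873 = 0.1688

0.1688


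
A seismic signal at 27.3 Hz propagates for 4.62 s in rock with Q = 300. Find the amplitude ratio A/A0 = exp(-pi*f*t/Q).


pi*f*t/Q = pi*27.3*4.62/300 = 1.320788
A/A0 = exp(-1.320788) = 0.266925

0.266925


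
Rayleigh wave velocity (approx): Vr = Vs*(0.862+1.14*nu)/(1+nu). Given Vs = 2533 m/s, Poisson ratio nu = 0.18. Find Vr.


Numerator factor = 0.862 + 1.14*0.18 = 1.0672
Denominator = 1 + 0.18 = 1.18
Vr = 2533 * 1.0672 / 1.18 = 2290.86 m/s

2290.86


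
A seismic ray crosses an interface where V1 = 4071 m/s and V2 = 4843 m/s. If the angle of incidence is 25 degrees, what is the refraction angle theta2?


sin(theta1) = sin(25 deg) = 0.422618
sin(theta2) = V2/V1 * sin(theta1) = 4843/4071 * 0.422618 = 0.502761
theta2 = arcsin(0.502761) = 30.1828 degrees

30.1828


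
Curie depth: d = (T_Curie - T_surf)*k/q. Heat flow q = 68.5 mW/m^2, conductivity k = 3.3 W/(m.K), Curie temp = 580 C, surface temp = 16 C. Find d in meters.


T_Curie - T_surf = 580 - 16 = 564 C
Convert q to W/m^2: 68.5 mW/m^2 = 0.0685 W/m^2
d = 564 * 3.3 / 0.0685 = 27170.8 m

27170.8


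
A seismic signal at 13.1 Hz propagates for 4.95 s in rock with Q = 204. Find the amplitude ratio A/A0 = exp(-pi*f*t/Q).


pi*f*t/Q = pi*13.1*4.95/204 = 0.998611
A/A0 = exp(-0.998611) = 0.368391

0.368391


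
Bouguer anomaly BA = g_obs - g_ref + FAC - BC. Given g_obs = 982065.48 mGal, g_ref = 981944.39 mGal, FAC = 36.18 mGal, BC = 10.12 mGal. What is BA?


BA = g_obs - g_ref + FAC - BC
= 982065.48 - 981944.39 + 36.18 - 10.12
= 147.15 mGal

147.15


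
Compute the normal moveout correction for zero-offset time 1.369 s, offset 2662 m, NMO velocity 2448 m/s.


x/Vnmo = 2662/2448 = 1.087418
(x/Vnmo)^2 = 1.182479
t0^2 = 1.874161
sqrt(1.874161 + 1.182479) = 1.748325
dt = 1.748325 - 1.369 = 0.379325

0.379325


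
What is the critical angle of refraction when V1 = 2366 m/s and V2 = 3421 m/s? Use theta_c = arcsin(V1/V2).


V1/V2 = 2366/3421 = 0.691611
theta_c = arcsin(0.691611) = 43.7577 degrees

43.7577


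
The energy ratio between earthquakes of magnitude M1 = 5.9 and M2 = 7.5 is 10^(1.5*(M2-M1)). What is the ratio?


M2 - M1 = 7.5 - 5.9 = 1.6
1.5 * 1.6 = 2.4
ratio = 10^2.4 = 251.19

251.19


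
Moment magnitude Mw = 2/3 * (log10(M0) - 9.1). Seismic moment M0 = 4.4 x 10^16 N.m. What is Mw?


log10(M0) = log10(4.4 x 10^16) = 16.6435
Mw = 2/3 * (16.6435 - 9.1)
= 2/3 * 7.5435
= 5.03

5.03


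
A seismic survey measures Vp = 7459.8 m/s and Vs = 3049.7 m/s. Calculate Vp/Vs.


Vp/Vs = 7459.8 / 3049.7
= 2.4461

2.4461


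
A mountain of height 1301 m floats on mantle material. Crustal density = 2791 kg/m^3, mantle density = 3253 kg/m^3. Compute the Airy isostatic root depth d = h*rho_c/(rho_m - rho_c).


rho_m - rho_c = 3253 - 2791 = 462
d = 1301 * 2791 / 462
= 3631091 / 462
= 7859.5 m

7859.5


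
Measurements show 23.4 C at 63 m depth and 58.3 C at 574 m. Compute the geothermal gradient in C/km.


dT = 58.3 - 23.4 = 34.9 C
dz = 574 - 63 = 511 m
gradient = dT/dz * 1000 = 34.9/511 * 1000 = 68.2975 C/km

68.2975


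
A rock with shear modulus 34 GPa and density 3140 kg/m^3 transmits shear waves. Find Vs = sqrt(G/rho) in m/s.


Convert G to Pa: G = 34e9 Pa
Compute G/rho = 34e9 / 3140 = 10828025.4777
Vs = sqrt(10828025.4777) = 3290.6 m/s

3290.6


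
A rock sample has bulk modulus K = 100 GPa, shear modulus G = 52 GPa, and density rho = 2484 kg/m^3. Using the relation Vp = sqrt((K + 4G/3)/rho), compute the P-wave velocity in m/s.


First compute the effective modulus:
K + 4G/3 = 100e9 + 4*52e9/3 = 169333333333.33 Pa
Then divide by density:
169333333333.33 / 2484 = 68169618.8943 Pa/(kg/m^3)
Take the square root:
Vp = sqrt(68169618.8943) = 8256.49 m/s

8256.49


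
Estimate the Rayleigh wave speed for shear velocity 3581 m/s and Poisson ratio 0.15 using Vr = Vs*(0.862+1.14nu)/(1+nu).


Numerator factor = 0.862 + 1.14*0.15 = 1.033
Denominator = 1 + 0.15 = 1.15
Vr = 3581 * 1.033 / 1.15 = 3216.67 m/s

3216.67


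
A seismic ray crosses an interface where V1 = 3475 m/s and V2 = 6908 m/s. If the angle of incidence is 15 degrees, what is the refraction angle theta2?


sin(theta1) = sin(15 deg) = 0.258819
sin(theta2) = V2/V1 * sin(theta1) = 6908/3475 * 0.258819 = 0.51451
theta2 = arcsin(0.51451) = 30.9647 degrees

30.9647


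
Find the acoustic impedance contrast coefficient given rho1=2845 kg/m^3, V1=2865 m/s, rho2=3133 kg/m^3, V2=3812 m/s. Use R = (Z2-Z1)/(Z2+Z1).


Z1 = 2845 * 2865 = 8150925
Z2 = 3133 * 3812 = 11942996
R = (11942996 - 8150925) / (11942996 + 8150925) = 3792071 / 20093921 = 0.1887

0.1887


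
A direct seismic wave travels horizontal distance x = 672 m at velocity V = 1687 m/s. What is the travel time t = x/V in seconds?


t = x / V
= 672 / 1687
= 0.3983 s

0.3983


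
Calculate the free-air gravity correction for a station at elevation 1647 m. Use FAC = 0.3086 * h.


FAC = 0.3086 * h
= 0.3086 * 1647
= 508.2642 mGal

508.2642


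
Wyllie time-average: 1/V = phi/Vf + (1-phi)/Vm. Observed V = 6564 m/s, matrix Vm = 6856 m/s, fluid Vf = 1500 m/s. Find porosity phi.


1/V - 1/Vm = 1/6564 - 1/6856 = 6.49e-06
1/Vf - 1/Vm = 1/1500 - 1/6856 = 0.00052081
phi = 6.49e-06 / 0.00052081 = 0.0125

0.0125


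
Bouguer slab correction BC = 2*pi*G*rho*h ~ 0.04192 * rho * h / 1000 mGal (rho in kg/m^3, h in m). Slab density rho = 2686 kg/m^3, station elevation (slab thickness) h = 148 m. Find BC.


BC = 0.04192 * rho * h / 1000
= 0.04192 * 2686 * 148 / 1000
= 16.6644 mGal

16.6644


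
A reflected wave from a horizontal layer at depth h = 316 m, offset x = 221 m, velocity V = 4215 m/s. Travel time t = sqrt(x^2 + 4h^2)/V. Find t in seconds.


x^2 + 4h^2 = 221^2 + 4*316^2 = 48841 + 399424 = 448265
sqrt(448265) = 669.526
t = 669.526 / 4215 = 0.1588 s

0.1588


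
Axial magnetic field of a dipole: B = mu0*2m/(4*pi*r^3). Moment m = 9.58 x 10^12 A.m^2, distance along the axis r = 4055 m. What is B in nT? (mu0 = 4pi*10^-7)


m = 9.58 x 10^12 = 9580000000000 A.m^2
2m = 19160000000000 A.m^2
r^3 = 4055^3 = 66676466375
B = (4pi*10^-7) * 19160000000000 / (4*pi * 66676466375) * 1e9
= 24077166.097112 / 837881187724.11 * 1e9
= 28735.776 nT

28735.776


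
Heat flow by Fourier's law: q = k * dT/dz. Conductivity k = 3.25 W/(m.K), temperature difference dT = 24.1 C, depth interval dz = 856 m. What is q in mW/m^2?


q = k * dT / dz * 1000
= 3.25 * 24.1 / 856 * 1000
= 0.091501 * 1000
= 91.5012 mW/m^2

91.5012


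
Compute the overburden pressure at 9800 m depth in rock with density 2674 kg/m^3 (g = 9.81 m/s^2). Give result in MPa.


P = rho * g * z / 1e6
= 2674 * 9.81 * 9800 / 1e6
= 257073012.0 / 1e6
= 257.073 MPa

257.073


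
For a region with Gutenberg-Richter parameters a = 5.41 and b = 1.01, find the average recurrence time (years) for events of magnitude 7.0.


log10(N) = 5.41 - 1.01*7.0 = -1.66
N = 10^-1.66 = 0.021878
T = 1/N = 1/0.021878 = 45.7088 years

45.7088


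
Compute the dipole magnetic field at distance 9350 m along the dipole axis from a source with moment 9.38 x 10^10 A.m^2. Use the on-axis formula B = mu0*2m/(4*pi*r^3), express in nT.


m = 9.38 x 10^10 = 93800000000 A.m^2
2m = 187600000000 A.m^2
r^3 = 9350^3 = 817400375000
B = (4pi*10^-7) * 187600000000 / (4*pi * 817400375000) * 1e9
= 235745.112725 / 10271756052566.17 * 1e9
= 22.9508 nT

22.9508


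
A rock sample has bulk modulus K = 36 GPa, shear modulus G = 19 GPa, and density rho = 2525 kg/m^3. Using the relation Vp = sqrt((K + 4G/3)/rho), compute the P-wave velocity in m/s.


First compute the effective modulus:
K + 4G/3 = 36e9 + 4*19e9/3 = 61333333333.33 Pa
Then divide by density:
61333333333.33 / 2525 = 24290429.0429 Pa/(kg/m^3)
Take the square root:
Vp = sqrt(24290429.0429) = 4928.53 m/s

4928.53


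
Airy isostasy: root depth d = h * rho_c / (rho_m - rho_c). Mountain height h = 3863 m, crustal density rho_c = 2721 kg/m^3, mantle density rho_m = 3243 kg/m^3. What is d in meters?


rho_m - rho_c = 3243 - 2721 = 522
d = 3863 * 2721 / 522
= 10511223 / 522
= 20136.44 m

20136.44


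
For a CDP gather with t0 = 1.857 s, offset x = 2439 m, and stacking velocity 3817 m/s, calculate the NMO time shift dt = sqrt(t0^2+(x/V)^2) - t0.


x/Vnmo = 2439/3817 = 0.638983
(x/Vnmo)^2 = 0.4083
t0^2 = 3.448449
sqrt(3.448449 + 0.4083) = 1.963861
dt = 1.963861 - 1.857 = 0.106861

0.106861


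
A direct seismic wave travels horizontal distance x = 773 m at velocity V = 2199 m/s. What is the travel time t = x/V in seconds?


t = x / V
= 773 / 2199
= 0.3515 s

0.3515


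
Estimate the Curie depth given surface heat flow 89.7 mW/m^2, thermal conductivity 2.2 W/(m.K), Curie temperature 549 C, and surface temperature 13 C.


T_Curie - T_surf = 549 - 13 = 536 C
Convert q to W/m^2: 89.7 mW/m^2 = 0.0897 W/m^2
d = 536 * 2.2 / 0.0897 = 13146.04 m

13146.04


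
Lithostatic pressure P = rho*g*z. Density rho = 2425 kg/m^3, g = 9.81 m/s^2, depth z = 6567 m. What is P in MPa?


P = rho * g * z / 1e6
= 2425 * 9.81 * 6567 / 1e6
= 156224004.75 / 1e6
= 156.224 MPa

156.224


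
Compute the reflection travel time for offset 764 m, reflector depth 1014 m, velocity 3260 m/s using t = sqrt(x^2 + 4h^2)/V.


x^2 + 4h^2 = 764^2 + 4*1014^2 = 583696 + 4112784 = 4696480
sqrt(4696480) = 2167.1364
t = 2167.1364 / 3260 = 0.6648 s

0.6648


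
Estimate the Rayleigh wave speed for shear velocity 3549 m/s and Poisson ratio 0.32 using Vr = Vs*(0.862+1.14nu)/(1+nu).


Numerator factor = 0.862 + 1.14*0.32 = 1.2268
Denominator = 1 + 0.32 = 1.32
Vr = 3549 * 1.2268 / 1.32 = 3298.42 m/s

3298.42


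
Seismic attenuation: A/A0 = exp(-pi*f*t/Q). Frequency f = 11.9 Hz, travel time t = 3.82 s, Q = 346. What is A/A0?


pi*f*t/Q = pi*11.9*3.82/346 = 0.412747
A/A0 = exp(-0.412747) = 0.66183

0.66183


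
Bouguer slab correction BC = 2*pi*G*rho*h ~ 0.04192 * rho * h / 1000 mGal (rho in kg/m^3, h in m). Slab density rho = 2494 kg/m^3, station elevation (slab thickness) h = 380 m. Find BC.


BC = 0.04192 * rho * h / 1000
= 0.04192 * 2494 * 380 / 1000
= 39.7284 mGal

39.7284


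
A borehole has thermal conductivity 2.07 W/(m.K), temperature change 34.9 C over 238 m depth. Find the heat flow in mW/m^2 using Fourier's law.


q = k * dT / dz * 1000
= 2.07 * 34.9 / 238 * 1000
= 0.303542 * 1000
= 303.542 mW/m^2

303.542


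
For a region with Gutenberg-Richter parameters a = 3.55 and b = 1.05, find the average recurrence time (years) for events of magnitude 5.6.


log10(N) = 3.55 - 1.05*5.6 = -2.33
N = 10^-2.33 = 0.004677
T = 1/N = 1/0.004677 = 213.7962 years

213.7962


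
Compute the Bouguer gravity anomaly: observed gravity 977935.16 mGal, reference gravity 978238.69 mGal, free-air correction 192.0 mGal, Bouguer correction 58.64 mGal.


BA = g_obs - g_ref + FAC - BC
= 977935.16 - 978238.69 + 192.0 - 58.64
= -170.17 mGal

-170.17


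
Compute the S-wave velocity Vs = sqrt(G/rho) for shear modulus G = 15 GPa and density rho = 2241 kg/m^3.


Convert G to Pa: G = 15e9 Pa
Compute G/rho = 15e9 / 2241 = 6693440.4284
Vs = sqrt(6693440.4284) = 2587.17 m/s

2587.17


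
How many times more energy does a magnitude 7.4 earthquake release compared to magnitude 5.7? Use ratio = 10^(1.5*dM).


M2 - M1 = 7.4 - 5.7 = 1.7
1.5 * 1.7 = 2.55
ratio = 10^2.55 = 354.81

354.81


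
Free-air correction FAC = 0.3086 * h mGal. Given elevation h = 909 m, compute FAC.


FAC = 0.3086 * h
= 0.3086 * 909
= 280.5174 mGal

280.5174


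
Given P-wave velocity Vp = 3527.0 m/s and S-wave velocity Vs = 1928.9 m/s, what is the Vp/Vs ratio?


Vp/Vs = 3527.0 / 1928.9
= 1.8285

1.8285


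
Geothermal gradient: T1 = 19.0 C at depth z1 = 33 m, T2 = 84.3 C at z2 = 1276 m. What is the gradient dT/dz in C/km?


dT = 84.3 - 19.0 = 65.3 C
dz = 1276 - 33 = 1243 m
gradient = dT/dz * 1000 = 65.3/1243 * 1000 = 52.5342 C/km

52.5342


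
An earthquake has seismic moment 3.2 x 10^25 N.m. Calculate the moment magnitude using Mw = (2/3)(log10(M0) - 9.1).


log10(M0) = log10(3.2 x 10^25) = 25.5051
Mw = 2/3 * (25.5051 - 9.1)
= 2/3 * 16.4051
= 10.94

10.94


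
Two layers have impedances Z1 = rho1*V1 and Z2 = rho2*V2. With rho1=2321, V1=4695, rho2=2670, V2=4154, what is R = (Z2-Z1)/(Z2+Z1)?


Z1 = 2321 * 4695 = 10897095
Z2 = 2670 * 4154 = 11091180
R = (11091180 - 10897095) / (11091180 + 10897095) = 194085 / 21988275 = 0.0088

0.0088


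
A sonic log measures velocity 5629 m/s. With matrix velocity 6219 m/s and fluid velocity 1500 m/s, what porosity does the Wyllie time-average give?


1/V - 1/Vm = 1/5629 - 1/6219 = 1.685e-05
1/Vf - 1/Vm = 1/1500 - 1/6219 = 0.00050587
phi = 1.685e-05 / 0.00050587 = 0.0333

0.0333


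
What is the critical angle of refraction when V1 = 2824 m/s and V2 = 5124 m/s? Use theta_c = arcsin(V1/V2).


V1/V2 = 2824/5124 = 0.551132
theta_c = arcsin(0.551132) = 33.4447 degrees

33.4447


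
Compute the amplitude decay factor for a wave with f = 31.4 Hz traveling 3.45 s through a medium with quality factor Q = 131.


pi*f*t/Q = pi*31.4*3.45/131 = 2.597929
A/A0 = exp(-2.597929) = 0.074428

0.074428


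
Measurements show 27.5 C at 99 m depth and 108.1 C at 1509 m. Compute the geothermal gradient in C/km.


dT = 108.1 - 27.5 = 80.6 C
dz = 1509 - 99 = 1410 m
gradient = dT/dz * 1000 = 80.6/1410 * 1000 = 57.1631 C/km

57.1631


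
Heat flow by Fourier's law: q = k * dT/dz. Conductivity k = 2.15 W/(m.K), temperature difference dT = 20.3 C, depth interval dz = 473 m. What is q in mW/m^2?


q = k * dT / dz * 1000
= 2.15 * 20.3 / 473 * 1000
= 0.092273 * 1000
= 92.2727 mW/m^2

92.2727


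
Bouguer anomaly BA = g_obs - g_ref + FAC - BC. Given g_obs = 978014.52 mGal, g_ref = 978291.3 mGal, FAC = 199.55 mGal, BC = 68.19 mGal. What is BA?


BA = g_obs - g_ref + FAC - BC
= 978014.52 - 978291.3 + 199.55 - 68.19
= -145.42 mGal

-145.42


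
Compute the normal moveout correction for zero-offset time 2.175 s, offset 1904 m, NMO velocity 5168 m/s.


x/Vnmo = 1904/5168 = 0.368421
(x/Vnmo)^2 = 0.135734
t0^2 = 4.730625
sqrt(4.730625 + 0.135734) = 2.205983
dt = 2.205983 - 2.175 = 0.030983

0.030983


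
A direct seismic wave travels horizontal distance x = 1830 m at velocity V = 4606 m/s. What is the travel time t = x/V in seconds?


t = x / V
= 1830 / 4606
= 0.3973 s

0.3973


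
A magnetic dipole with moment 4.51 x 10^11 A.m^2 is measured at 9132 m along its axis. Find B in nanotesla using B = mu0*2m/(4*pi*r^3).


m = 4.51 x 10^11 = 451000000000 A.m^2
2m = 902000000000 A.m^2
r^3 = 9132^3 = 761548747968
B = (4pi*10^-7) * 902000000000 / (4*pi * 761548747968) * 1e9
= 1133486.629415 / 9569903807867.1 * 1e9
= 118.4428 nT

118.4428


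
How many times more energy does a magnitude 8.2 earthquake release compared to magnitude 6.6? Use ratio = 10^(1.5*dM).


M2 - M1 = 8.2 - 6.6 = 1.6
1.5 * 1.6 = 2.4
ratio = 10^2.4 = 251.19

251.19


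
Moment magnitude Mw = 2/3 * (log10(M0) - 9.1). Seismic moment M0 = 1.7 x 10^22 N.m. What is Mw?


log10(M0) = log10(1.7 x 10^22) = 22.2304
Mw = 2/3 * (22.2304 - 9.1)
= 2/3 * 13.1304
= 8.75

8.75


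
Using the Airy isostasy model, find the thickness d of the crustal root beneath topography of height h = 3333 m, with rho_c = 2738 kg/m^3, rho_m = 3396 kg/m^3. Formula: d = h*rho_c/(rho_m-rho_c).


rho_m - rho_c = 3396 - 2738 = 658
d = 3333 * 2738 / 658
= 9125754 / 658
= 13868.93 m

13868.93


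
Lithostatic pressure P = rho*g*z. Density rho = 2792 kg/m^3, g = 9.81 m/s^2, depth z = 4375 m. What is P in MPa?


P = rho * g * z / 1e6
= 2792 * 9.81 * 4375 / 1e6
= 119829150.0 / 1e6
= 119.8291 MPa

119.8291
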